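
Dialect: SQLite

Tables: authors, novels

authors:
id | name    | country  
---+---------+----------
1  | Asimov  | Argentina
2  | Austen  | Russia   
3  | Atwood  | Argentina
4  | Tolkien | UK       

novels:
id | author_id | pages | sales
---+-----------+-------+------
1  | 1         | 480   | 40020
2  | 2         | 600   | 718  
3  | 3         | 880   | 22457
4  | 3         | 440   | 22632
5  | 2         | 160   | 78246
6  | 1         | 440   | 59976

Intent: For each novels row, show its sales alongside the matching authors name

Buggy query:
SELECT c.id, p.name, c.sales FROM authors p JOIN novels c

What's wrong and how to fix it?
Bug: Missing join condition: each novels row is matched to all authors rows instead of just its own

Fix: Specify the join condition linking the foreign key to the parent id

Corrected query:
SELECT c.id, p.name, c.sales FROM authors p JOIN novels c ON c.author_id = p.id

Result:
id | name   | sales
---+--------+------
1  | Asimov | 40020
2  | Austen | 718  
3  | Atwood | 22457
4  | Atwood | 22632
5  | Austen | 78246
6  | Asimov | 59976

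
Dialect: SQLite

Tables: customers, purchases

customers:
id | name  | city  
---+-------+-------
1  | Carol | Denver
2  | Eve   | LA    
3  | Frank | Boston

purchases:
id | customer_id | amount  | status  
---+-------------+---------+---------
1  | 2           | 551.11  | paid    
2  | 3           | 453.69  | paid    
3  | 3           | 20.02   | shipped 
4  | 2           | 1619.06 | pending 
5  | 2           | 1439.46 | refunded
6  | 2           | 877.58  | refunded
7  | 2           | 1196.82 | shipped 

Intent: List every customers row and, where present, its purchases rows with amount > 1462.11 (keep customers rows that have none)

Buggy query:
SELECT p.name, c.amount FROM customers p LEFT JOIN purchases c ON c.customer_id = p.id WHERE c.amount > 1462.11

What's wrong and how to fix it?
Bug: A WHERE condition on the right-hand table after LEFT JOIN drops unmatched parents

Fix: Move the right-table condition into the ON clause so unmatched parents are kept

Corrected query:
SELECT p.name, c.amount FROM customers p LEFT JOIN purchases c ON c.customer_id = p.id AND c.amount > 1462.11

Result:
name  | amount 
------+--------
Carol | NULL   
Eve   | 1619.06
Frank | NULL   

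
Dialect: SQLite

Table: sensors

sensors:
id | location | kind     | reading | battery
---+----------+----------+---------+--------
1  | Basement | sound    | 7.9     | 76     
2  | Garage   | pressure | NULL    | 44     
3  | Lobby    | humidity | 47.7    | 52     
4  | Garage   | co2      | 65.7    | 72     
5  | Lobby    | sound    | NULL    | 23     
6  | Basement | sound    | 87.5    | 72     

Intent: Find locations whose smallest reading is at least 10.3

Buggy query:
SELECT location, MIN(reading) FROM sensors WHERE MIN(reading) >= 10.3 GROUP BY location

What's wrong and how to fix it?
Bug: Aggregates like MIN are computed per group after WHERE runs

Fix: Use HAVING for the per-group MIN condition

Corrected query:
SELECT location, MIN(reading) FROM sensors GROUP BY location HAVING MIN(reading) >= 10.3

Result:
location | MIN(reading)
---------+-------------
Garage   | 65.7        
Lobby    | 47.7        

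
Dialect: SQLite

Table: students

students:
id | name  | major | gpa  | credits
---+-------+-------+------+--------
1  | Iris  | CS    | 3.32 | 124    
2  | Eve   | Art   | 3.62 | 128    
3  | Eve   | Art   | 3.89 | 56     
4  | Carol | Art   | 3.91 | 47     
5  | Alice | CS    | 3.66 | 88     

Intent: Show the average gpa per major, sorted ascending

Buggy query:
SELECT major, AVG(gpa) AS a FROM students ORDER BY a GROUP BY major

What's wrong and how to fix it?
Bug: GROUP BY must precede ORDER BY

Fix: Reorder: SELECT … FROM … GROUP BY … ORDER BY …

Corrected query:
SELECT major, AVG(gpa) AS a FROM students GROUP BY major ORDER BY a

Result:
major | a       
------+---------
CS    | 3.49    
Art   | 3.806667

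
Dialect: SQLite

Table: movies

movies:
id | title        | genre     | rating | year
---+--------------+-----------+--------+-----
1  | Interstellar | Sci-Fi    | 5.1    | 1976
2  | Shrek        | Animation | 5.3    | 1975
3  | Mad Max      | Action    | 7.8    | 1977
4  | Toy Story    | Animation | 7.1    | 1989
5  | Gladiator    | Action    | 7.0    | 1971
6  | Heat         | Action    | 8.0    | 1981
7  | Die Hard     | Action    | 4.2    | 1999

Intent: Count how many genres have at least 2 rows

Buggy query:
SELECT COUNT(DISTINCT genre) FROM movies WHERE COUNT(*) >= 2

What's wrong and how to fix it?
Bug: WHERE filters individual rows, not groups, so a group-level COUNT is invalid there

Fix: Group first with HAVING COUNT(*) >= 2, then COUNT the resulting groups

Corrected query:
SELECT COUNT(*) FROM (SELECT genre FROM movies GROUP BY genre HAVING COUNT(*) >= 2)

Result:
COUNT(*)
--------
2       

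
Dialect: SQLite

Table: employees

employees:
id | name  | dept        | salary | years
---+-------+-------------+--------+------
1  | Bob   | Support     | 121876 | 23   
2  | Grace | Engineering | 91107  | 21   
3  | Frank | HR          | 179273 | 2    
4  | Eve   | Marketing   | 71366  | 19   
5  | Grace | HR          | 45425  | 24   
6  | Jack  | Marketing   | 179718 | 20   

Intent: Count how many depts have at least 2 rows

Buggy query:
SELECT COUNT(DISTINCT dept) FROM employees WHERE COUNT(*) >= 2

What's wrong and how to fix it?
Bug: WHERE filters individual rows, not groups, so a group-level COUNT is invalid there

Fix: Group first with HAVING COUNT(*) >= 2, then COUNT the resulting groups

Corrected query:
SELECT COUNT(*) FROM (SELECT dept FROM employees GROUP BY dept HAVING COUNT(*) >= 2)

Result:
COUNT(*)
--------
2       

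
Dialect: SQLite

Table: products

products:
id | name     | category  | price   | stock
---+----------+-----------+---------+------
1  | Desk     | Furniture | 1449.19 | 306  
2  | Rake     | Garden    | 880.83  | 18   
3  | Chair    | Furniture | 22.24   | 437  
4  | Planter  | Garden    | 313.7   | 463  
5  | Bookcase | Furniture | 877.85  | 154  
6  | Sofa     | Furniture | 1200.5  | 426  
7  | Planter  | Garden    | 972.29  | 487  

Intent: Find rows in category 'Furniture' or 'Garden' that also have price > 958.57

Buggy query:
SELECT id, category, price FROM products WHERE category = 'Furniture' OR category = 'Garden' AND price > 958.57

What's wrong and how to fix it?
Bug: AND binds tighter than OR, so this parses as category = 'Furniture' OR (category = 'Garden' AND price > 958.57)

Fix: Add parentheses around the OR so the AND applies to both alternatives

Corrected query:
SELECT id, category, price FROM products WHERE (category = 'Furniture' OR category = 'Garden') AND price > 958.57

Result:
id | category  | price  
---+-----------+--------
1  | Furniture | 1449.19
6  | Furniture | 1200.5 
7  | Garden    | 972.29 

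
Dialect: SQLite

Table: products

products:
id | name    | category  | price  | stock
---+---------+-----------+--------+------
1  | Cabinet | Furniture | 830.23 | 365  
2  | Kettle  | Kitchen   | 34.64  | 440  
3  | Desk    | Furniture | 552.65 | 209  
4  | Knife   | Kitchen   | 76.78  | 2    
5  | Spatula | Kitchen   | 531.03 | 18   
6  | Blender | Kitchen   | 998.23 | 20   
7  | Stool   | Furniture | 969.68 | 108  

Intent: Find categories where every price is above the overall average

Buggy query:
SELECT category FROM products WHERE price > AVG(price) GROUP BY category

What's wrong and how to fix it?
Bug: AVG() is an aggregate; it can't sit directly in WHERE

Fix: Use a subquery for AVG and a HAVING MIN(...) filter so the condition holds for every row in the group

Corrected query:
SELECT category FROM products GROUP BY category HAVING MIN(price) > (SELECT AVG(price) FROM products)

Result:
(no rows)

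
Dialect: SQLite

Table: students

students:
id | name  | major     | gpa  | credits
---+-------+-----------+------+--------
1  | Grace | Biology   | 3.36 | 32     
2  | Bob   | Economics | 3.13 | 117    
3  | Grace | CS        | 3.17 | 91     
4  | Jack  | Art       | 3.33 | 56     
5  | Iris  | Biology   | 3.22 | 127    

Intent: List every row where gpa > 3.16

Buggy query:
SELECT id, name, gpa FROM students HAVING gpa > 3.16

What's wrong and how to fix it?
Bug: This is a non-aggregate query (no GROUP BY, no aggregates), so in SQLite the HAVING clause is invalid here; a row-level condition belongs in WHERE

Fix: Use WHERE for row-level filtering

Corrected query:
SELECT id, name, gpa FROM students WHERE gpa > 3.16

Result:
id | name  | gpa 
---+-------+-----
1  | Grace | 3.36
3  | Grace | 3.17
4  | Jack  | 3.33
5  | Iris  | 3.22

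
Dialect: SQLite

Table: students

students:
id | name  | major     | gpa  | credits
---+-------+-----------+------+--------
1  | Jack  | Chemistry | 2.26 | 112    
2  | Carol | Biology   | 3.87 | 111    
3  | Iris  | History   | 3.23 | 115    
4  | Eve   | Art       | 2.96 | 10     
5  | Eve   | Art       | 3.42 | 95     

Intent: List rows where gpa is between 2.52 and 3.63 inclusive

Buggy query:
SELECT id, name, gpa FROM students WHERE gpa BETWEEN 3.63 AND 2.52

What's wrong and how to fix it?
Bug: The bounds are reversed; BETWEEN a AND b requires a <= b to match anything

Fix: Swap the bounds so the smaller value comes first

Corrected query:
SELECT id, name, gpa FROM students WHERE gpa BETWEEN 2.52 AND 3.63

Result:
id | name | gpa 
---+------+-----
3  | Iris | 3.23
4  | Eve  | 2.96
5  | Eve  | 3.42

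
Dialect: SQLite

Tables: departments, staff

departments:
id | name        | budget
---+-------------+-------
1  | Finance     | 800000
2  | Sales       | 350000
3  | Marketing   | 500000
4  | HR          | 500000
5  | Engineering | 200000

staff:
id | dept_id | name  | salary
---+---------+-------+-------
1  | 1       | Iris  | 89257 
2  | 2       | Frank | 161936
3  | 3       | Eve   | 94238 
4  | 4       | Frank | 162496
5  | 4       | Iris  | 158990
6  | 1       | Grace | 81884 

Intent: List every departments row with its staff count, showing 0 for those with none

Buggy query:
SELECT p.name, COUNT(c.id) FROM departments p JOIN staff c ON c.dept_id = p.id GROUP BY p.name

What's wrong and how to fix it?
Bug: INNER JOIN drops departments rows that have no matching staff rows

Fix: Use LEFT JOIN so parents without children still appear (COUNT(c.id) gives 0)

Corrected query:
SELECT p.name, COUNT(c.id) FROM departments p LEFT JOIN staff c ON c.dept_id = p.id GROUP BY p.name

Result:
name        | COUNT(c.id)
------------+------------
Engineering | 0          
Finance     | 2          
HR          | 2          
Marketing   | 1          
Sales       | 1          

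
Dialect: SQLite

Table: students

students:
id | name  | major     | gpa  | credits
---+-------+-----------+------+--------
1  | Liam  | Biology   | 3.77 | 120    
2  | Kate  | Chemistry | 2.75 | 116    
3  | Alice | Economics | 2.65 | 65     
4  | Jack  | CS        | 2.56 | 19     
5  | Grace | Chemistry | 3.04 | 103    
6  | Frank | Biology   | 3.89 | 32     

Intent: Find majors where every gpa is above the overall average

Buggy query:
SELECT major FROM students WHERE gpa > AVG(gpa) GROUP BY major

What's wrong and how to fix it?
Bug: WHERE evaluates per row before aggregation, so AVG() is unavailable

Fix: Use a subquery for AVG and a HAVING MIN(...) filter so the condition holds for every row in the group

Corrected query:
SELECT major FROM students GROUP BY major HAVING MIN(gpa) > (SELECT AVG(gpa) FROM students)

Result:
major  
-------
Biology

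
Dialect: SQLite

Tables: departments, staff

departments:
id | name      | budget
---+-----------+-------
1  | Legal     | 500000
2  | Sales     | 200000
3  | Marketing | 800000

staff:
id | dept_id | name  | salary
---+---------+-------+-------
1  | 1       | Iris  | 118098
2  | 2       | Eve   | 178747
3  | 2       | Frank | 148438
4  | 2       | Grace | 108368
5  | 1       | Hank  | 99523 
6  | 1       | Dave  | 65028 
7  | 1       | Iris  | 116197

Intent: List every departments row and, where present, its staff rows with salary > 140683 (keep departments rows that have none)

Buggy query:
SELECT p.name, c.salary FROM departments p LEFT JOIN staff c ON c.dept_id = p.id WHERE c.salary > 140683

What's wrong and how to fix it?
Bug: A WHERE condition on the right-hand table after LEFT JOIN drops unmatched parents

Fix: Move the right-table condition into the ON clause so unmatched parents are kept

Corrected query:
SELECT p.name, c.salary FROM departments p LEFT JOIN staff c ON c.dept_id = p.id AND c.salary > 140683

Result:
name      | salary
----------+-------
Legal     | NULL  
Sales     | 148438
Sales     | 178747
Marketing | NULL  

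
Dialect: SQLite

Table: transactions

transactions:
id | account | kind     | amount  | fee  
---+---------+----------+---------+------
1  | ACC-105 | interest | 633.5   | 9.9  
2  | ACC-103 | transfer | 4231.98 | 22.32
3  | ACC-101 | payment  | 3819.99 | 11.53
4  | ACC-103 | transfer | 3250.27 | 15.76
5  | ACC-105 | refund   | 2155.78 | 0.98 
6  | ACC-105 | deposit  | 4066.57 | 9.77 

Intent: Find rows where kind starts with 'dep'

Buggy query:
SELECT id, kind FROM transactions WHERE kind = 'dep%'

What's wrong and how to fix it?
Bug: Wildcards only work with LIKE; '=' treats '%' as a literal character

Fix: Use LIKE for wildcard pattern matching

Corrected query:
SELECT id, kind FROM transactions WHERE kind LIKE 'dep%'

Result:
id | kind   
---+--------
6  | deposit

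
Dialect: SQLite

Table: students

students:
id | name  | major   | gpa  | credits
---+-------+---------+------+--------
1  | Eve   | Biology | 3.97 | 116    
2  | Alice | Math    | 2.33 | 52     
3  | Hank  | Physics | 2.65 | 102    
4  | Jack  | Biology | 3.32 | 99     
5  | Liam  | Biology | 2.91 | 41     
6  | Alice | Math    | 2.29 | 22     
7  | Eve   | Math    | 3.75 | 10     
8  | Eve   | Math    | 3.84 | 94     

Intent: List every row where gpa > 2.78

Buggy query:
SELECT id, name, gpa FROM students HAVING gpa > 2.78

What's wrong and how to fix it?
Bug: This is a non-aggregate query (no GROUP BY, no aggregates), so in SQLite the HAVING clause is invalid here; a row-level condition belongs in WHERE

Fix: Replace HAVING with WHERE since the condition applies to individual rows

Corrected query:
SELECT id, name, gpa FROM students WHERE gpa > 2.78

Result:
id | name | gpa 
---+------+-----
1  | Eve  | 3.97
4  | Jack | 3.32
5  | Liam | 2.91
7  | Eve  | 3.75
8  | Eve  | 3.84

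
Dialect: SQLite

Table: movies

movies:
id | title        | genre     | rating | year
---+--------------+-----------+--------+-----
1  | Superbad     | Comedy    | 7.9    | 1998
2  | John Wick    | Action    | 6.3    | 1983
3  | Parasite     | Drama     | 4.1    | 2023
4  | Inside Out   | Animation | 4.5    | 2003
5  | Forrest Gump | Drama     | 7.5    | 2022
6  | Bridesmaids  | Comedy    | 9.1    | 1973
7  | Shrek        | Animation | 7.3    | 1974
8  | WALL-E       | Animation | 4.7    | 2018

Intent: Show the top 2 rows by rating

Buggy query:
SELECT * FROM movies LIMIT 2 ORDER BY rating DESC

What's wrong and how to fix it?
Bug: ORDER BY cannot follow LIMIT; LIMIT is the final clause

Fix: Sort with ORDER BY, then apply LIMIT

Corrected query:
SELECT * FROM movies ORDER BY rating DESC LIMIT 2

Result:
id | title       | genre  | rating | year
---+-------------+--------+--------+-----
6  | Bridesmaids | Comedy | 9.1    | 1973
1  | Superbad    | Comedy | 7.9    | 1998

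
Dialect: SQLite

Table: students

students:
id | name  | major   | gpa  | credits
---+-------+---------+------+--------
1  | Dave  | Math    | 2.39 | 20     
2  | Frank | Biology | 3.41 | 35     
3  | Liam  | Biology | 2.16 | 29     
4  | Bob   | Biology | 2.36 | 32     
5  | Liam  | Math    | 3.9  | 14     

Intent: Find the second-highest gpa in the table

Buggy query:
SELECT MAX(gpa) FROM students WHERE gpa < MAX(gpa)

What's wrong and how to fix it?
Bug: MAX(gpa) on the right of the comparison is an aggregate-in-WHERE error

Fix: Compute the overall MAX in a subquery, then take MAX of rows below it

Corrected query:
SELECT MAX(gpa) FROM students WHERE gpa < (SELECT MAX(gpa) FROM students)

Result:
MAX(gpa)
--------
3.41    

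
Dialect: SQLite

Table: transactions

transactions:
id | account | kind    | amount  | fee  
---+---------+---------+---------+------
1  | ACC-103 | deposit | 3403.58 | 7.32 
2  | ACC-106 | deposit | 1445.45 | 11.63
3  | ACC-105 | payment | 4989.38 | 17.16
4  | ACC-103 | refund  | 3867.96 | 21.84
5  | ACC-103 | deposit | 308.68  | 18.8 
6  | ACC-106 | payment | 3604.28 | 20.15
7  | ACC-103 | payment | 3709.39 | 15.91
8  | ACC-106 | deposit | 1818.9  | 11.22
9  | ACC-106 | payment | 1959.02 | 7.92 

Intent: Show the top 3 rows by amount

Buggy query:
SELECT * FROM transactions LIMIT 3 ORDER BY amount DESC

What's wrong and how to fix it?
Bug: ORDER BY cannot follow LIMIT; LIMIT is the final clause

Fix: Sort with ORDER BY, then apply LIMIT

Corrected query:
SELECT * FROM transactions ORDER BY amount DESC LIMIT 3

Result:
id | account | kind    | amount  | fee  
---+---------+---------+---------+------
3  | ACC-105 | payment | 4989.38 | 17.16
4  | ACC-103 | refund  | 3867.96 | 21.84
7  | ACC-103 | payment | 3709.39 | 15.91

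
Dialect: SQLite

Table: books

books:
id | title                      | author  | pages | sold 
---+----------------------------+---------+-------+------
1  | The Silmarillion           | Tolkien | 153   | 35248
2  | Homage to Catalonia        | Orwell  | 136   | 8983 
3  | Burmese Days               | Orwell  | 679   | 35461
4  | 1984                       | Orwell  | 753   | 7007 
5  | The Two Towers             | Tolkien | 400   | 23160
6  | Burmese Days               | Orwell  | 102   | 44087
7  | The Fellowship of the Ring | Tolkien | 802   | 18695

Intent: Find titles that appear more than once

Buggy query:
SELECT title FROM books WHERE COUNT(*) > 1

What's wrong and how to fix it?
Bug: WHERE can't reference COUNT(*); aggregates are computed after WHERE

Fix: Group first, then use HAVING for the count condition

Corrected query:
SELECT title FROM books GROUP BY title HAVING COUNT(*) > 1

Result:
title       
------------
Burmese Days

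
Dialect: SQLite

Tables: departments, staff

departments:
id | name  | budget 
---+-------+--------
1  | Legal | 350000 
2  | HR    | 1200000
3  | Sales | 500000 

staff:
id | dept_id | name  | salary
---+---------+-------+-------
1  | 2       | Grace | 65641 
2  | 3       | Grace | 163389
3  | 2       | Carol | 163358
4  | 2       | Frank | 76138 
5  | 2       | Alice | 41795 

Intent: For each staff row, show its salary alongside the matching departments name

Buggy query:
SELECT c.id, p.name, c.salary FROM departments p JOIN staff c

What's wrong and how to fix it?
Bug: JOIN with no ON clause produces a cartesian product; every staff row pairs with every departments row

Fix: Add ON c.dept_id = p.id to the JOIN

Corrected query:
SELECT c.id, p.name, c.salary FROM departments p JOIN staff c ON c.dept_id = p.id

Result:
id | name  | salary
---+-------+-------
1  | HR    | 65641 
2  | Sales | 163389
3  | HR    | 163358
4  | HR    | 76138 
5  | HR    | 41795 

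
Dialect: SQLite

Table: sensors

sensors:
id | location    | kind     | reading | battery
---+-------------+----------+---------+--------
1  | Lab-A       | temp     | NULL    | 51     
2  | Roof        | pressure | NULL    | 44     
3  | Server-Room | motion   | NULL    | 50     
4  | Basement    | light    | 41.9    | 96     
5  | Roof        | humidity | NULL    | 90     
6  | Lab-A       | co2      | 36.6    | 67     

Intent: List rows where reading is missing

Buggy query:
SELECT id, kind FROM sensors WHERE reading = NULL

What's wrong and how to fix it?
Bug: Comparing to NULL with '=' never matches; NULL = NULL is unknown, not true

Fix: Use IS NULL to test for NULL

Corrected query:
SELECT id, kind FROM sensors WHERE reading IS NULL

Result:
id | kind    
---+---------
1  | temp    
2  | pressure
3  | motion  
5  | humidity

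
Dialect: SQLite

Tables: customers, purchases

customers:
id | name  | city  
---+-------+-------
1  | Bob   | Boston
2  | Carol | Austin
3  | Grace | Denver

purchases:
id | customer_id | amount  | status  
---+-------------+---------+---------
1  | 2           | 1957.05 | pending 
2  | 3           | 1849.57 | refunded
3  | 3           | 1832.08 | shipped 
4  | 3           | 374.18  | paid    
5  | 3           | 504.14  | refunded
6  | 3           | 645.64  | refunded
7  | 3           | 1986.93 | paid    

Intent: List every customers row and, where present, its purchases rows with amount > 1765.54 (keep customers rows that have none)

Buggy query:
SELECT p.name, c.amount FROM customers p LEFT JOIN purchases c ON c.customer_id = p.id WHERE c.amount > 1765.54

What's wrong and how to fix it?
Bug: Filtering c.amount in WHERE discards the NULL rows produced by LEFT JOIN, turning it into an inner join

Fix: Move the right-table condition into the ON clause so unmatched parents are kept

Corrected query:
SELECT p.name, c.amount FROM customers p LEFT JOIN purchases c ON c.customer_id = p.id AND c.amount > 1765.54

Result:
name  | amount 
------+--------
Bob   | NULL   
Carol | 1957.05
Grace | 1832.08
Grace | 1849.57
Grace | 1986.93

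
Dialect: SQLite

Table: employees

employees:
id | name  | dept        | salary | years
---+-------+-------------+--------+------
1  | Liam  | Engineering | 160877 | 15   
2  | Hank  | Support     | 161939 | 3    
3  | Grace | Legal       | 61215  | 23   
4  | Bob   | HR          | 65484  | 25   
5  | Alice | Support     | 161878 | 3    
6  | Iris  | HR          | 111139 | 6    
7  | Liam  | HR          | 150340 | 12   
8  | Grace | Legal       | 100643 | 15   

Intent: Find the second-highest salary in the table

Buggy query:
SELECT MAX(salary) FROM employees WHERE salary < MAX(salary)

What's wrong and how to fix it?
Bug: MAX(salary) on the right of the comparison is an aggregate-in-WHERE error

Fix: Compute the overall MAX in a subquery, then take MAX of rows below it

Corrected query:
SELECT MAX(salary) FROM employees WHERE salary < (SELECT MAX(salary) FROM employees)

Result:
MAX(salary)
-----------
161878     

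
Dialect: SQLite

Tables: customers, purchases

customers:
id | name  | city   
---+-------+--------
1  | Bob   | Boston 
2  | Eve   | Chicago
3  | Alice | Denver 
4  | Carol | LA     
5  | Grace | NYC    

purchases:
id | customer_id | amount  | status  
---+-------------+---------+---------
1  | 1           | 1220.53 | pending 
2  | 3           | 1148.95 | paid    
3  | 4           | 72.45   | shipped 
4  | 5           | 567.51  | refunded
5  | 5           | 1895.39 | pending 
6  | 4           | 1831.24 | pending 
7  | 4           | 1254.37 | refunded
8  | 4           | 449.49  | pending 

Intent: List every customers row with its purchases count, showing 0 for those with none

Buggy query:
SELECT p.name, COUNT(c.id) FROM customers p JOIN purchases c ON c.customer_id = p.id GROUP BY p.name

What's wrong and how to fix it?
Bug: INNER JOIN drops customers rows that have no matching purchases rows

Fix: Switch to LEFT JOIN to retain unmatched parent rows

Corrected query:
SELECT p.name, COUNT(c.id) FROM customers p LEFT JOIN purchases c ON c.customer_id = p.id GROUP BY p.name

Result:
name  | COUNT(c.id)
------+------------
Alice | 1          
Bob   | 1          
Carol | 4          
Eve   | 0          
Grace | 2          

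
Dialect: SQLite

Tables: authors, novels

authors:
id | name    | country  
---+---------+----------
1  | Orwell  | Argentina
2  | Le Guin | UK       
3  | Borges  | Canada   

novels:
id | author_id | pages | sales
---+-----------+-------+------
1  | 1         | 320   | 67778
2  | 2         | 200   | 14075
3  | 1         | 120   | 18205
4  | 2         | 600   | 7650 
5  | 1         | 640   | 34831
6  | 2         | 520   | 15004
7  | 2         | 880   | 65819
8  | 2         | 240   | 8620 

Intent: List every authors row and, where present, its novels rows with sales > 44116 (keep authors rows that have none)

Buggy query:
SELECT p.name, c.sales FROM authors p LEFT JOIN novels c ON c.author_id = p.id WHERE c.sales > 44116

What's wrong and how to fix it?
Bug: Filtering c.sales in WHERE discards the NULL rows produced by LEFT JOIN, turning it into an inner join

Fix: Put 'c.sales > 44116' in the JOIN's ON clause instead of WHERE

Corrected query:
SELECT p.name, c.sales FROM authors p LEFT JOIN novels c ON c.author_id = p.id AND c.sales > 44116

Result:
name    | sales
--------+------
Orwell  | 67778
Le Guin | 65819
Borges  | NULL 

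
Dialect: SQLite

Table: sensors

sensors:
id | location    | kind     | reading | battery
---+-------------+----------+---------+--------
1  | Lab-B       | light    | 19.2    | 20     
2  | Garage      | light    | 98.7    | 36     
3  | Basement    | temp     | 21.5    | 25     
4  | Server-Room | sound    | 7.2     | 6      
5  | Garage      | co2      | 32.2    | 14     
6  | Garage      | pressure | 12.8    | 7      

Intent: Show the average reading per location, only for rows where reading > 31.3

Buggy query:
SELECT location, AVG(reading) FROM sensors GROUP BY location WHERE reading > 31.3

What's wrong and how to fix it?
Bug: Row-level WHERE must come before GROUP BY in the clause order

Fix: Move the WHERE clause before GROUP BY

Corrected query:
SELECT location, AVG(reading) FROM sensors WHERE reading > 31.3 GROUP BY location

Result:
location | AVG(reading)
---------+-------------
Garage   | 65.45       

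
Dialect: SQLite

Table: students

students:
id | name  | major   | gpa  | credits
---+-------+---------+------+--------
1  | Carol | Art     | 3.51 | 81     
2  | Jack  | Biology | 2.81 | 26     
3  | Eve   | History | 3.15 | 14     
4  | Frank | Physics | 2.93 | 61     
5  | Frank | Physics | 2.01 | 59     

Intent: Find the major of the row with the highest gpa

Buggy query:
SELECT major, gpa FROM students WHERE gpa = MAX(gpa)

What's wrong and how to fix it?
Bug: WHERE is evaluated per row; an aggregate over the whole table isn't defined there

Fix: Wrap MAX in a scalar subquery so WHERE compares against a single value

Corrected query:
SELECT major, gpa FROM students WHERE gpa = (SELECT MAX(gpa) FROM students)

Result:
major | gpa 
------+-----
Art   | 3.51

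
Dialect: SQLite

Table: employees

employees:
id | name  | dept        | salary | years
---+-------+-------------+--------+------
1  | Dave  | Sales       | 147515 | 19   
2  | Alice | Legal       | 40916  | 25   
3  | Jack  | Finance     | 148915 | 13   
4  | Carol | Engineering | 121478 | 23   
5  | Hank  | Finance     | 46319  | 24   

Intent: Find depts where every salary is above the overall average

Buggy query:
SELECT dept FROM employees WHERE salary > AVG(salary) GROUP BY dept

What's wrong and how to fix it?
Bug: WHERE evaluates per row before aggregation, so AVG() is unavailable

Fix: Use a subquery for AVG and a HAVING MIN(...) filter so the condition holds for every row in the group

Corrected query:
SELECT dept FROM employees GROUP BY dept HAVING MIN(salary) > (SELECT AVG(salary) FROM employees)

Result:
dept       
-----------
Engineering
Sales      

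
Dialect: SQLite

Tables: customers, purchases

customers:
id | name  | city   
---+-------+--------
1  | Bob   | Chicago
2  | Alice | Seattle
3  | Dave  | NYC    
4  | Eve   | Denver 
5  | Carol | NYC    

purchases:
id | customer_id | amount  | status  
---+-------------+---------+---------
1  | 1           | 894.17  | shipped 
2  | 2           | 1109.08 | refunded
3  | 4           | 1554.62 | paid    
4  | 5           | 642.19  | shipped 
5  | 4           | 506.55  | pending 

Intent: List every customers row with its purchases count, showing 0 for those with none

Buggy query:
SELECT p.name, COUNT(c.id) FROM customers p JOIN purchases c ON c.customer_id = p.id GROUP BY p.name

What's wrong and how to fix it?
Bug: INNER JOIN drops customers rows that have no matching purchases rows

Fix: Use LEFT JOIN so parents without children still appear (COUNT(c.id) gives 0)

Corrected query:
SELECT p.name, COUNT(c.id) FROM customers p LEFT JOIN purchases c ON c.customer_id = p.id GROUP BY p.name

Result:
name  | COUNT(c.id)
------+------------
Alice | 1          
Bob   | 1          
Carol | 1          
Dave  | 0          
Eve   | 2          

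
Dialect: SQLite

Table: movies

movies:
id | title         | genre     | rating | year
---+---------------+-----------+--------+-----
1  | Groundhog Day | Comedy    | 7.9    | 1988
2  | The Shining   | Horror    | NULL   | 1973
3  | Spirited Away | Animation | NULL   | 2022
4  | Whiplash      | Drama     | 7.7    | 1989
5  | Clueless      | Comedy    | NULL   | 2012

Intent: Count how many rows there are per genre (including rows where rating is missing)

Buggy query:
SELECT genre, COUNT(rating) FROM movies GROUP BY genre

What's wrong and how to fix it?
Bug: COUNT(column) counts non-NULL values only; rows with NULL rating aren't counted

Fix: Replace COUNT(rating) with COUNT(*)

Corrected query:
SELECT genre, COUNT(*) FROM movies GROUP BY genre

Result:
genre     | COUNT(*)
----------+---------
Animation | 1       
Comedy    | 2       
Drama     | 1       
Horror    | 1       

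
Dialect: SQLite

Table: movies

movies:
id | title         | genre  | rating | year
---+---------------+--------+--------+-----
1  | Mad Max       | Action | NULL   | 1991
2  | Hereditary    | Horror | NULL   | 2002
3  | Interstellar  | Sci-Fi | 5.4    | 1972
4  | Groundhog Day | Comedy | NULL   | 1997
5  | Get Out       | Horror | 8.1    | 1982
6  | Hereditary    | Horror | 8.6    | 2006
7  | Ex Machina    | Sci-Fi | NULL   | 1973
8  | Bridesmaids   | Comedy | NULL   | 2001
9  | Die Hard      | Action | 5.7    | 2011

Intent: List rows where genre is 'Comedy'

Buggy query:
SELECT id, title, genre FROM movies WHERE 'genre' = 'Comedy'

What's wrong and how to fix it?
Bug: 'genre' in single quotes is a string literal, not the column; the comparison is literal-vs-literal and never true

Fix: Reference the column as genre without single quotes

Corrected query:
SELECT id, title, genre FROM movies WHERE genre = 'Comedy'

Result:
id | title         | genre 
---+---------------+-------
4  | Groundhog Day | Comedy
8  | Bridesmaids   | Comedy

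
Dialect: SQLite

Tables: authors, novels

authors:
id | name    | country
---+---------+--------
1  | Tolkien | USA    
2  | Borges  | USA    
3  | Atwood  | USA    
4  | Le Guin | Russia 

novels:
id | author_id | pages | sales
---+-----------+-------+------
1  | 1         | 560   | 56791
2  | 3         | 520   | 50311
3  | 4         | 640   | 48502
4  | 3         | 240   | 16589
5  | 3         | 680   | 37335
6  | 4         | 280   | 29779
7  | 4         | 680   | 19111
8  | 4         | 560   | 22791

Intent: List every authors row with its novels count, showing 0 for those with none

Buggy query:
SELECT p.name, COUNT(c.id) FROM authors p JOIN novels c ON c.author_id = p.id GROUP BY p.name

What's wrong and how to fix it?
Bug: An inner join excludes parents with zero children

Fix: Switch to LEFT JOIN to retain unmatched parent rows

Corrected query:
SELECT p.name, COUNT(c.id) FROM authors p LEFT JOIN novels c ON c.author_id = p.id GROUP BY p.name

Result:
name    | COUNT(c.id)
--------+------------
Atwood  | 3          
Borges  | 0          
Le Guin | 4          
Tolkien | 1          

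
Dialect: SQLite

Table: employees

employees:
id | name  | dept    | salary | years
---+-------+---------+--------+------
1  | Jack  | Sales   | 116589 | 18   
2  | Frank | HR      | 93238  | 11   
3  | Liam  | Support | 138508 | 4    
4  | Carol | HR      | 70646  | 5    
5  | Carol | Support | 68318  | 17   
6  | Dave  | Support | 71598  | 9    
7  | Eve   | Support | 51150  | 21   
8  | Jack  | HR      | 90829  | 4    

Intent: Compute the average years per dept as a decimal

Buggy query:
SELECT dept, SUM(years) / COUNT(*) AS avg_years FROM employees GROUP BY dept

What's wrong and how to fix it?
Bug: Both operands are integers, so '/' performs integer division and truncates

Fix: Cast one side to REAL so the division keeps the fractional part

Corrected query:
SELECT dept, SUM(years) * 1.0 / COUNT(*) AS avg_years FROM employees GROUP BY dept

Result:
dept    | avg_years
--------+----------
HR      | 6.666667 
Sales   | 18       
Support | 12.75    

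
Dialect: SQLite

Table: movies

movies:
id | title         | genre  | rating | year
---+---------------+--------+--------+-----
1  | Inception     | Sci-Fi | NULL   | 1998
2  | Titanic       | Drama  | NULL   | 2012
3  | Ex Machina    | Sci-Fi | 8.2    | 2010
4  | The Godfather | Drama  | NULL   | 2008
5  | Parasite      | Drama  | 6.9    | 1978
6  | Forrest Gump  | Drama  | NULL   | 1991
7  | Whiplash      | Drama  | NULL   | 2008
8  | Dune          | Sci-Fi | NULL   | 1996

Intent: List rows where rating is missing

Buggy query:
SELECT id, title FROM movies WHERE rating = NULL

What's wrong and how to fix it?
Bug: '= NULL' is always unknown in SQL three-valued logic, so no rows match

Fix: Use IS NULL to test for NULL

Corrected query:
SELECT id, title FROM movies WHERE rating IS NULL

Result:
id | title        
---+--------------
1  | Inception    
2  | Titanic      
4  | The Godfather
6  | Forrest Gump 
7  | Whiplash     
8  | Dune         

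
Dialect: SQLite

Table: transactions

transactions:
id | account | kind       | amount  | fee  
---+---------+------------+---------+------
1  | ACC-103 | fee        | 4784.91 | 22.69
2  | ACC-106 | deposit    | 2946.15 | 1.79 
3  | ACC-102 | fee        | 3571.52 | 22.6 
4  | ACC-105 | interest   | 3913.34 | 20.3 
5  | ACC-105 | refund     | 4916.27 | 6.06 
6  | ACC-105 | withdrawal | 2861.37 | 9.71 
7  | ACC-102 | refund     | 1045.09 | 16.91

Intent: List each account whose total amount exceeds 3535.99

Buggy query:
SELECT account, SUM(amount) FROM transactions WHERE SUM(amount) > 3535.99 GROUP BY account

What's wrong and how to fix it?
Bug: Aggregate functions cannot appear in a WHERE clause

Fix: Use HAVING (which filters groups after aggregation) instead of WHERE

Corrected query:
SELECT account, SUM(amount) FROM transactions GROUP BY account HAVING SUM(amount) > 3535.99

Result:
account | SUM(amount)
--------+------------
ACC-102 | 4616.61    
ACC-103 | 4784.91    
ACC-105 | 11690.98   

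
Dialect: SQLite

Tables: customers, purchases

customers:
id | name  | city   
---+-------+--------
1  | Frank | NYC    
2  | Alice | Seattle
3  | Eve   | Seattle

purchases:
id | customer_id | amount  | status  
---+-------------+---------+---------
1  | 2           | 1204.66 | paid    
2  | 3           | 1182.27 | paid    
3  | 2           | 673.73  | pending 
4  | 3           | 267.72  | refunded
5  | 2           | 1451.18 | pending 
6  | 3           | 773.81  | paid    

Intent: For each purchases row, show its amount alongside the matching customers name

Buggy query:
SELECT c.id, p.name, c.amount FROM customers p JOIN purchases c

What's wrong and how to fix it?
Bug: Missing join condition: each purchases row is matched to all customers rows instead of just its own

Fix: Add ON c.customer_id = p.id to the JOIN

Corrected query:
SELECT c.id, p.name, c.amount FROM customers p JOIN purchases c ON c.customer_id = p.id

Result:
id | name  | amount 
---+-------+--------
1  | Alice | 1204.66
2  | Eve   | 1182.27
3  | Alice | 673.73 
4  | Eve   | 267.72 
5  | Alice | 1451.18
6  | Eve   | 773.81 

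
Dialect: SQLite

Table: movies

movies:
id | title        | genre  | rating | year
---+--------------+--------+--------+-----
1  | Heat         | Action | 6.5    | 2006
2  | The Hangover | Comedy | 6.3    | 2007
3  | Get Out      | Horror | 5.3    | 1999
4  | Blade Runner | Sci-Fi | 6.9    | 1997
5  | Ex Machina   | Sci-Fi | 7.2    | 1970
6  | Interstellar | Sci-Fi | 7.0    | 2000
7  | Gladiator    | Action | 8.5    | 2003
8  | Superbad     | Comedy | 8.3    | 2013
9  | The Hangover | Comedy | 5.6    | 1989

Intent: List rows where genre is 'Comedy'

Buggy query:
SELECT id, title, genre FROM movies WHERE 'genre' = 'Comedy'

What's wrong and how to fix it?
Bug: Single quotes denote string literals in SQL; the column name is being compared as a constant string

Fix: Reference the column as genre without single quotes

Corrected query:
SELECT id, title, genre FROM movies WHERE genre = 'Comedy'

Result:
id | title        | genre 
---+--------------+-------
2  | The Hangover | Comedy
8  | Superbad     | Comedy
9  | The Hangover | Comedy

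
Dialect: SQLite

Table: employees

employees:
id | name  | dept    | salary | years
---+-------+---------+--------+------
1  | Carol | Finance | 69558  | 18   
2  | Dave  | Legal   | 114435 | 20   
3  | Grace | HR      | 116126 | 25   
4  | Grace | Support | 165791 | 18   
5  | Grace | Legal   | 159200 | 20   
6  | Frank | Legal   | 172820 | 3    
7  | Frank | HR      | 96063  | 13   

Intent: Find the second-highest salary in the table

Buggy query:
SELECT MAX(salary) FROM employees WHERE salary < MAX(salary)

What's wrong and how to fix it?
Bug: MAX(salary) on the right of the comparison is an aggregate-in-WHERE error

Fix: Compute the overall MAX in a subquery, then take MAX of rows below it

Corrected query:
SELECT MAX(salary) FROM employees WHERE salary < (SELECT MAX(salary) FROM employees)

Result:
MAX(salary)
-----------
165791     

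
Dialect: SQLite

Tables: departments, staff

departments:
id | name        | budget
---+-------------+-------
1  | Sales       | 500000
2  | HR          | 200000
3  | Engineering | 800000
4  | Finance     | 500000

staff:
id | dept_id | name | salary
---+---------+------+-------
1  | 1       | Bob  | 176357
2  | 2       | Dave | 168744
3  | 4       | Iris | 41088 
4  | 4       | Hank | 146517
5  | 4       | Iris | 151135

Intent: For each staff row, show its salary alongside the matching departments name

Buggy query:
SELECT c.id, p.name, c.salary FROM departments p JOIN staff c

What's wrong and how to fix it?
Bug: JOIN with no ON clause produces a cartesian product; every staff row pairs with every departments row

Fix: Specify the join condition linking the foreign key to the parent id

Corrected query:
SELECT c.id, p.name, c.salary FROM departments p JOIN staff c ON c.dept_id = p.id

Result:
id | name    | salary
---+---------+-------
1  | Sales   | 176357
2  | HR      | 168744
3  | Finance | 41088 
4  | Finance | 146517
5  | Finance | 151135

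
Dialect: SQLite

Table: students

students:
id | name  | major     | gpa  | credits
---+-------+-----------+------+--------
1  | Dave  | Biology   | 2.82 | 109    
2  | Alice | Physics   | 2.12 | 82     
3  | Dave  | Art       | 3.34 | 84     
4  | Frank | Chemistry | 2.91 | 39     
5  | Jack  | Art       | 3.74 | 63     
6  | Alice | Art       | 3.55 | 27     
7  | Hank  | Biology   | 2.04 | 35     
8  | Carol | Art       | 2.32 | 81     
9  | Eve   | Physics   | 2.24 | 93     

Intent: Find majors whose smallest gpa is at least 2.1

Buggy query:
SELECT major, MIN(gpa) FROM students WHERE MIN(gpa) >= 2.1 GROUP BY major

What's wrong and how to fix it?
Bug: Aggregates like MIN are computed per group after WHERE runs

Fix: Use HAVING for the per-group MIN condition

Corrected query:
SELECT major, MIN(gpa) FROM students GROUP BY major HAVING MIN(gpa) >= 2.1

Result:
major     | MIN(gpa)
----------+---------
Art       | 2.32    
Chemistry | 2.91    
Physics   | 2.12    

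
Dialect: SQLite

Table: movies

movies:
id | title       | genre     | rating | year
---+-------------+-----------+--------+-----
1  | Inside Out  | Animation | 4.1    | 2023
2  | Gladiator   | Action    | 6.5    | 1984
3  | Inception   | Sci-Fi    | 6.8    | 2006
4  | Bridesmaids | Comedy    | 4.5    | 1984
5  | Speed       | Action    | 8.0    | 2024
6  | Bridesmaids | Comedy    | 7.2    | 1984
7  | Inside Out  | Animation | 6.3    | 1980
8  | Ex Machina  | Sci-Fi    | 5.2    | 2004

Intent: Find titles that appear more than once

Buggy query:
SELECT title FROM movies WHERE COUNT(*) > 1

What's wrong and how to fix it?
Bug: WHERE can't reference COUNT(*); aggregates are computed after WHERE

Fix: Group first, then use HAVING for the count condition

Corrected query:
SELECT title FROM movies GROUP BY title HAVING COUNT(*) > 1

Result:
title      
-----------
Bridesmaids
Inside Out 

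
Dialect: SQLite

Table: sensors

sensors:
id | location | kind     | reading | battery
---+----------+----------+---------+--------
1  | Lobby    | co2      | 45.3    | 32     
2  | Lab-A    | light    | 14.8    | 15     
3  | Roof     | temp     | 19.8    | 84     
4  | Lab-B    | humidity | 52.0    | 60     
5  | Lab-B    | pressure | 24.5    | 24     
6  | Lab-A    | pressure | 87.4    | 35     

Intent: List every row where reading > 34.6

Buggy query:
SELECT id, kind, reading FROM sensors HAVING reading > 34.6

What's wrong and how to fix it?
Bug: HAVING filters the output of aggregation, but this query has no GROUP BY and no aggregate functions, so SQLite rejects it (HAVING clause on a non-aggregate query); the condition here is per row

Fix: Use WHERE for row-level filtering

Corrected query:
SELECT id, kind, reading FROM sensors WHERE reading > 34.6

Result:
id | kind     | reading
---+----------+--------
1  | co2      | 45.3   
4  | humidity | 52     
6  | pressure | 87.4   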